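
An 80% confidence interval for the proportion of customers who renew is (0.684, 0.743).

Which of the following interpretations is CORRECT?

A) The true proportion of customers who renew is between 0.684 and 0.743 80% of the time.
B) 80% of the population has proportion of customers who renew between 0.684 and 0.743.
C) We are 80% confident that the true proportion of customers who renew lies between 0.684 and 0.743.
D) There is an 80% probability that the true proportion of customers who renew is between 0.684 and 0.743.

A confidence interval represents our confidence in the procedure, not a probability statement about the parameter.

Key concept: If we repeated this sampling process many times and computed an 80% CI each time, about 80% of those intervals would contain the true population parameter.

For this specific interval (0.684, 0.743):
- Midpoint (point estimate): 0.7135
- Margin of error: 0.0295

The correct interpretation is the one stating confidence that the true parameter lies in the interval — option C.

C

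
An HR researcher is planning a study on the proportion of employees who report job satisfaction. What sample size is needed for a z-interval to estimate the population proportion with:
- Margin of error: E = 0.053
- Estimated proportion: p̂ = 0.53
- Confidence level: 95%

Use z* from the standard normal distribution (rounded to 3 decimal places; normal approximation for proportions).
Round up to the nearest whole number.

Using z* for proportion z-interval (normal approximation).

For 95% confidence, z* = 1.96 (from standard normal table)

Sample size formula for proportion z-interval: n = z*²p̂(1-p̂)/E²

n = 1.96² × 0.53 × 0.47 / 0.053²
  = 3.8416 × 0.2491 / 0.002809
  = 340.6702

Round up to the nearest whole number: n = 341

341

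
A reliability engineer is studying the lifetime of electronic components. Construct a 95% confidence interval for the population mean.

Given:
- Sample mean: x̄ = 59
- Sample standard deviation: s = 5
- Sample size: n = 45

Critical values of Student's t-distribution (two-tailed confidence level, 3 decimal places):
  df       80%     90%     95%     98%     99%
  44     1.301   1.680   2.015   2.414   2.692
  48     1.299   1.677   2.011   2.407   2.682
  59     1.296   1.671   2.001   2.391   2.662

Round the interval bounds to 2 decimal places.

The population standard deviation σ is unknown (only the sample standard deviation s is given), so use a t-interval with df = n - 1 = 45 - 1 = 44.

For 95% confidence with df = 44, t* = 2.015 (from t-table)

Standard error: SE = s/√n = 5/√45 = 0.745356

Margin of error: E = t* × SE = 2.015 × 0.745356 = 1.5019

T-interval: x̄ ± E = 59 ± 1.5019 = (57.4981, 60.5019)

Rounded to 2 decimal places:

(57.50, 60.50)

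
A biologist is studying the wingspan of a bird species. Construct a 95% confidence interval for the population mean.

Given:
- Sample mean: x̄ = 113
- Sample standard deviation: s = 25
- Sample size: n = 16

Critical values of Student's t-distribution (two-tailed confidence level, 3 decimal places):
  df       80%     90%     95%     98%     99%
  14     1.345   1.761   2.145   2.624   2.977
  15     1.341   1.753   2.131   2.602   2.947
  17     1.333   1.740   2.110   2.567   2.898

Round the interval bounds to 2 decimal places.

The population standard deviation σ is unknown (only the sample standard deviation s is given), so use a t-interval with df = n - 1 = 16 - 1 = 15.

For 95% confidence with df = 15, t* = 2.131 (from t-table)

Standard error: SE = s/√n = 25/√16 = 6.250000

Margin of error: E = t* × SE = 2.131 × 6.250000 = 13.3187

T-interval: x̄ ± E = 113 ± 13.3187 = (99.6813, 126.3187)

Rounded to 2 decimal places:

(99.68, 126.32)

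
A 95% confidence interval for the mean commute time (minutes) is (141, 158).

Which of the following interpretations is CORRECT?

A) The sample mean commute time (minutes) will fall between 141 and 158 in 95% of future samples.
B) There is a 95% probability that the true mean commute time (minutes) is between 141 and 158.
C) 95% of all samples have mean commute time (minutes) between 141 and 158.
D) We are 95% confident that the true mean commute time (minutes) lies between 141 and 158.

A confidence interval represents our confidence in the procedure, not a probability statement about the parameter.

Key concept: If we repeated this sampling process many times and computed a 95% CI each time, about 95% of those intervals would contain the true population parameter.

For this specific interval (141, 158):
- Midpoint (point estimate): 149.5
- Margin of error: 8.5

The correct interpretation is the one stating confidence that the true parameter lies in the interval — option D.

D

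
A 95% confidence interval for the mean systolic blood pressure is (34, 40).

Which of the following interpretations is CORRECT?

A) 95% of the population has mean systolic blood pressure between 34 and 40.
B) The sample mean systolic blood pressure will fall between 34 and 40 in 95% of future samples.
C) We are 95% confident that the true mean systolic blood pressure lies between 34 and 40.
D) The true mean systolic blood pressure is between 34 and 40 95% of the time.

A confidence interval represents our confidence in the procedure, not a probability statement about the parameter.

Key concept: If we repeated this sampling process many times and computed a 95% CI each time, about 95% of those intervals would contain the true population parameter.

For this specific interval (34, 40):
- Midpoint (point estimate): 37
- Margin of error: 3

The correct interpretation is the one stating confidence that the true parameter lies in the interval — option C.

C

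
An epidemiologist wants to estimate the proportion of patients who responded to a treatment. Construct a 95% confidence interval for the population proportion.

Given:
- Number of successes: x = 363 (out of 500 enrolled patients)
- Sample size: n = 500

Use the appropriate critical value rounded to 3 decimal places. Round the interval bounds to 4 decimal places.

Sample proportion: p̂ = 363/500 = 0.726000

Check conditions for normal approximation:
  np̂ = 363 ≥ 10 ✓
  n(1-p̂) = 137 ≥ 10 ✓

The sample is large enough, so use a z-interval (normal approximation) for the proportion.

For 95% confidence, z* = 1.96 (from standard normal table)

Standard error: SE = √(p̂(1-p̂)/n) = √(0.726000×0.274000/500) = 0.01994613

Margin of error: E = z* × SE = 1.96 × 0.01994613 = 0.039094

Z-interval: p̂ ± E = 0.726000 ± 0.039094 = (0.686906, 0.765094)

Rounded to 4 decimal places:

(0.6869, 0.7651)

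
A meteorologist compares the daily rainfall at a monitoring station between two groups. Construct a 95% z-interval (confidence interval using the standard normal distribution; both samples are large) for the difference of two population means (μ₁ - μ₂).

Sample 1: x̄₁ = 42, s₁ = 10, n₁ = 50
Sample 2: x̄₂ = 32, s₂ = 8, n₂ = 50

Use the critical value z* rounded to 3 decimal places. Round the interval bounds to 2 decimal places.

Both samples are large (n₁ = 50 ≥ 30, n₂ = 50 ≥ 30), so a z-interval for the difference of means applies.

Point estimate: x̄₁ - x̄₂ = 42 - 32 = 10

Standard error: SE = √(s₁²/n₁ + s₂²/n₂)
= √(10²/50 + 8²/50)
= √(2.000000 + 1.280000)
= 1.811077

For 95% confidence, z* = 1.96 (from standard normal table)
Margin of error: E = z* × SE = 1.96 × 1.811077 = 3.5497

Z-interval: (x̄₁ - x̄₂) ± E = 10 ± 3.5497 = (6.4503, 13.5497)

Rounded to 2 decimal places:

(6.45, 13.55)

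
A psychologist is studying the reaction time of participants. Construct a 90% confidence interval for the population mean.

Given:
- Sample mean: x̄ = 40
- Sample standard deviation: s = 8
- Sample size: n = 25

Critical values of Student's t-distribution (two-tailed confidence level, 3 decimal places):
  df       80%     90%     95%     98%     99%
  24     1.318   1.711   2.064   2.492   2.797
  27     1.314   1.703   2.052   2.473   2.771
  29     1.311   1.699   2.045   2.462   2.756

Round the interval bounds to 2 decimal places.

The population standard deviation σ is unknown (only the sample standard deviation s is given), so use a t-interval with df = n - 1 = 25 - 1 = 24.

For 90% confidence with df = 24, t* = 1.711 (from t-table)

Standard error: SE = s/√n = 8/√25 = 1.600000

Margin of error: E = t* × SE = 1.711 × 1.600000 = 2.7376

T-interval: x̄ ± E = 40 ± 2.7376 = (37.2624, 42.7376)

Rounded to 2 decimal places:

(37.26, 42.74)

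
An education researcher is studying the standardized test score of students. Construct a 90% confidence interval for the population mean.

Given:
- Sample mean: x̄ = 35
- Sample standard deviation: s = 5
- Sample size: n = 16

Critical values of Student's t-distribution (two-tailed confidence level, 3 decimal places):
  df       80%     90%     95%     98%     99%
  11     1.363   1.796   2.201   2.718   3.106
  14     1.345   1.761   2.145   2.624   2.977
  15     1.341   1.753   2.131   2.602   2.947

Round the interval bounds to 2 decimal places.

The population standard deviation σ is unknown (only the sample standard deviation s is given), so use a t-interval with df = n - 1 = 16 - 1 = 15.

For 90% confidence with df = 15, t* = 1.753 (from t-table)

Standard error: SE = s/√n = 5/√16 = 1.250000

Margin of error: E = t* × SE = 1.753 × 1.250000 = 2.1912

T-interval: x̄ ± E = 35 ± 2.1912 = (32.8088, 37.1912)

Rounded to 2 decimal places:

(32.81, 37.19)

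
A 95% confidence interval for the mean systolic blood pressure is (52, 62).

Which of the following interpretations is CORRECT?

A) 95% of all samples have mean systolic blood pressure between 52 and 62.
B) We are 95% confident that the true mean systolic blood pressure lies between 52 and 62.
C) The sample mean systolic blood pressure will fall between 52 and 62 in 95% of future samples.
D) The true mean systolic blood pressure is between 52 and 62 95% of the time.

A confidence interval represents our confidence in the procedure, not a probability statement about the parameter.

Key concept: If we repeated this sampling process many times and computed a 95% CI each time, about 95% of those intervals would contain the true population parameter.

For this specific interval (52, 62):
- Midpoint (point estimate): 57
- Margin of error: 5

The correct interpretation is the one stating confidence that the true parameter lies in the interval — option B.

B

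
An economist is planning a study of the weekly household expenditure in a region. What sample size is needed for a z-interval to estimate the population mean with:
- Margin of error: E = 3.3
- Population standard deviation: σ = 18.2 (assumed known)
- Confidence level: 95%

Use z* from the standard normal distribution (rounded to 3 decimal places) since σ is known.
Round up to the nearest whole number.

Using z* since population σ is known (z-interval formula).

For 95% confidence, z* = 1.96 (from standard normal table)

Sample size formula for z-interval: n = (z*σ/E)²

n = (1.96 × 18.2 / 3.3)²
  = (10.809697)²
  = 116.8495

Round up to the nearest whole number: n = 117

117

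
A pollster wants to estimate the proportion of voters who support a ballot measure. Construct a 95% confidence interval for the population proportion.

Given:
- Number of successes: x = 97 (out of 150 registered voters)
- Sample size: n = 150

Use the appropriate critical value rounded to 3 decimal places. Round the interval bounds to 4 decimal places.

Sample proportion: p̂ = 97/150 = 0.646667

Check conditions for normal approximation:
  np̂ = 97 ≥ 10 ✓
  n(1-p̂) = 53 ≥ 10 ✓

The sample is large enough, so use a z-interval (normal approximation) for the proportion.

For 95% confidence, z* = 1.96 (from standard normal table)

Standard error: SE = √(p̂(1-p̂)/n) = √(0.646667×0.353333/150) = 0.03902895

Margin of error: E = z* × SE = 1.96 × 0.03902895 = 0.076497

Z-interval: p̂ ± E = 0.646667 ± 0.076497 = (0.570170, 0.723163)

Rounded to 4 decimal places:

(0.5702, 0.7232)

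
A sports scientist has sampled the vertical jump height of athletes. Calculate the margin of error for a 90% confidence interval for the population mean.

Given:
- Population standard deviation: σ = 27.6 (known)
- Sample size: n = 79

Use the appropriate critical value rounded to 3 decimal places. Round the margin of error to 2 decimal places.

The population standard deviation σ is known, so use the z-interval margin of error formula.

For 90% confidence, z* = 1.645 (from standard normal table)

Margin of error formula for z-interval: E = z* × σ/√n

E = 1.645 × 27.6/√79
  = 1.645 × 3.105243
  = 5.1081

Rounded to 2 decimal places:

5.11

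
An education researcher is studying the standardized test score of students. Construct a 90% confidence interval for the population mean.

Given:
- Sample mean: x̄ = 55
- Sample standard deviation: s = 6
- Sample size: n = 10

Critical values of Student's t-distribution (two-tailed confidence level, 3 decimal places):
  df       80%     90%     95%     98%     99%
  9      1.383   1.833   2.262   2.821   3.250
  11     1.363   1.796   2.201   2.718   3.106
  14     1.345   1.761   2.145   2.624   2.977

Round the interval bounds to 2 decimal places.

The population standard deviation σ is unknown (only the sample standard deviation s is given), so use a t-interval with df = n - 1 = 10 - 1 = 9.

For 90% confidence with df = 9, t* = 1.833 (from t-table)

Standard error: SE = s/√n = 6/√10 = 1.897367

Margin of error: E = t* × SE = 1.833 × 1.897367 = 3.4779

T-interval: x̄ ± E = 55 ± 3.4779 = (51.5221, 58.4779)

Rounded to 2 decimal places:

(51.52, 58.48)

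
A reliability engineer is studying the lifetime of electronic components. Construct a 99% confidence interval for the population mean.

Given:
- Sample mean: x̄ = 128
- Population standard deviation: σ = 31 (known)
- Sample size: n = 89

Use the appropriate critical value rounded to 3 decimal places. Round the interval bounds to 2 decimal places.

The population standard deviation σ is known, so use a z-interval (standard normal critical value).

For 99% confidence, z* = 2.576 (from standard normal table)

Standard error: SE = σ/√n = 31/√89 = 3.285993

Margin of error: E = z* × SE = 2.576 × 3.285993 = 8.4647

Z-interval: x̄ ± E = 128 ± 8.4647 = (119.5353, 136.4647)

Rounded to 2 decimal places:

(119.54, 136.46)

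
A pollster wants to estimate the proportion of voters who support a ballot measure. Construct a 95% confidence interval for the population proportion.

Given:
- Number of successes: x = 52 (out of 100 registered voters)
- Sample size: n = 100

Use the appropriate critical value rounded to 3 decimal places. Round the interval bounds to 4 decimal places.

Sample proportion: p̂ = 52/100 = 0.520000

Check conditions for normal approximation:
  np̂ = 52 ≥ 10 ✓
  n(1-p̂) = 48 ≥ 10 ✓

The sample is large enough, so use a z-interval (normal approximation) for the proportion.

For 95% confidence, z* = 1.96 (from standard normal table)

Standard error: SE = √(p̂(1-p̂)/n) = √(0.520000×0.480000/100) = 0.04995998

Margin of error: E = z* × SE = 1.96 × 0.04995998 = 0.097922

Z-interval: p̂ ± E = 0.520000 ± 0.097922 = (0.422078, 0.617922)

Rounded to 4 decimal places:

(0.4221, 0.6179)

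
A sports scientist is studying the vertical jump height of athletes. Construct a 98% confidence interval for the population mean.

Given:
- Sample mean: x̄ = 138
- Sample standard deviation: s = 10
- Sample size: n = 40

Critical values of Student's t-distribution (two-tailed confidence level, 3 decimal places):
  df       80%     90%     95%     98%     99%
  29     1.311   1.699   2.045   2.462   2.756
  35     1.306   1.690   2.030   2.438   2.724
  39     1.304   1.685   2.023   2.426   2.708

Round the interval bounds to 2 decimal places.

The population standard deviation σ is unknown (only the sample standard deviation s is given), so use a t-interval with df = n - 1 = 40 - 1 = 39.

For 98% confidence with df = 39, t* = 2.426 (from t-table)

Standard error: SE = s/√n = 10/√40 = 1.581139

Margin of error: E = t* × SE = 2.426 × 1.581139 = 3.8358

T-interval: x̄ ± E = 138 ± 3.8358 = (134.1642, 141.8358)

Rounded to 2 decimal places:

(134.16, 141.84)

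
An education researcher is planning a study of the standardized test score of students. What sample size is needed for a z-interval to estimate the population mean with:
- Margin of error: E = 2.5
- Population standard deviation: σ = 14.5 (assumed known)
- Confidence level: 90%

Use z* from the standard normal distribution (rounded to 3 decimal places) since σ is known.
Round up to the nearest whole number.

Using z* since population σ is known (z-interval formula).

For 90% confidence, z* = 1.645 (from standard normal table)

Sample size formula for z-interval: n = (z*σ/E)²

n = (1.645 × 14.5 / 2.5)²
  = (9.541000)²
  = 91.0307

Round up to the nearest whole number: n = 92

92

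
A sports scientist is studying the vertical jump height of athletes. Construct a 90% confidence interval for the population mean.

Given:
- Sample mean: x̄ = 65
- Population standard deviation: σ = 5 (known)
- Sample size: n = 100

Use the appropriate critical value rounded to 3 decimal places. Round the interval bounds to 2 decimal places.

The population standard deviation σ is known, so use a z-interval (standard normal critical value).

For 90% confidence, z* = 1.645 (from standard normal table)

Standard error: SE = σ/√n = 5/√100 = 0.500000

Margin of error: E = z* × SE = 1.645 × 0.500000 = 0.8225

Z-interval: x̄ ± E = 65 ± 0.8225 = (64.1775, 65.8225)

Rounded to 2 decimal places:

(64.18, 65.82)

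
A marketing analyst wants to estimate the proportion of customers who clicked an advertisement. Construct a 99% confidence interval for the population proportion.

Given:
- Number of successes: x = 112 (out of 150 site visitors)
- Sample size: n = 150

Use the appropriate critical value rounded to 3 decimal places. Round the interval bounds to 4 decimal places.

Sample proportion: p̂ = 112/150 = 0.746667

Check conditions for normal approximation:
  np̂ = 112 ≥ 10 ✓
  n(1-p̂) = 38 ≥ 10 ✓

The sample is large enough, so use a z-interval (normal approximation) for the proportion.

For 99% confidence, z* = 2.576 (from standard normal table)

Standard error: SE = √(p̂(1-p̂)/n) = √(0.746667×0.253333/150) = 0.03551108

Margin of error: E = z* × SE = 2.576 × 0.03551108 = 0.091477

Z-interval: p̂ ± E = 0.746667 ± 0.091477 = (0.655190, 0.838143)

Rounded to 4 decimal places:

(0.6552, 0.8381)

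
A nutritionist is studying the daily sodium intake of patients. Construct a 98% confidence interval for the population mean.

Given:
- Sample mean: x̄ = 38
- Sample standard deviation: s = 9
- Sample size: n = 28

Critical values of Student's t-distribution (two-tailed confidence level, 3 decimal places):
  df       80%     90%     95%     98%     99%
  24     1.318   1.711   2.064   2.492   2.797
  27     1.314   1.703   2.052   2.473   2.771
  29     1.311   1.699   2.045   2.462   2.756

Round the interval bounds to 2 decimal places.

The population standard deviation σ is unknown (only the sample standard deviation s is given), so use a t-interval with df = n - 1 = 28 - 1 = 27.

For 98% confidence with df = 27, t* = 2.473 (from t-table)

Standard error: SE = s/√n = 9/√28 = 1.700840

Margin of error: E = t* × SE = 2.473 × 1.700840 = 4.2062

T-interval: x̄ ± E = 38 ± 4.2062 = (33.7938, 42.2062)

Rounded to 2 decimal places:

(33.79, 42.21)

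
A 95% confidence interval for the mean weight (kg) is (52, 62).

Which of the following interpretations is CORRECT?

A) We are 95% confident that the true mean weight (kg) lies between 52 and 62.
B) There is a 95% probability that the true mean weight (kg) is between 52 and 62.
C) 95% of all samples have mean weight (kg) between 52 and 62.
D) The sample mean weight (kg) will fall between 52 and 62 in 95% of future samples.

A confidence interval represents our confidence in the procedure, not a probability statement about the parameter.

Key concept: If we repeated this sampling process many times and computed a 95% CI each time, about 95% of those intervals would contain the true population parameter.

For this specific interval (52, 62):
- Midpoint (point estimate): 57
- Margin of error: 5

The correct interpretation is the one stating confidence that the true parameter lies in the interval — option A.

A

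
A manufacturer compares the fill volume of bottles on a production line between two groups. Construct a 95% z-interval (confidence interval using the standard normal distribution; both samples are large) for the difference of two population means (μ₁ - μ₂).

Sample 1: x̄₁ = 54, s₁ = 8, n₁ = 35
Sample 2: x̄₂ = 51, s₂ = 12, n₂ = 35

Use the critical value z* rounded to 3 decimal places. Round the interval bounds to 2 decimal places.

Both samples are large (n₁ = 35 ≥ 30, n₂ = 35 ≥ 30), so a z-interval for the difference of means applies.

Point estimate: x̄₁ - x̄₂ = 54 - 51 = 3

Standard error: SE = √(s₁²/n₁ + s₂²/n₂)
= √(8²/35 + 12²/35)
= √(1.828571 + 4.114286)
= 2.437798

For 95% confidence, z* = 1.96 (from standard normal table)
Margin of error: E = z* × SE = 1.96 × 2.437798 = 4.7781

Z-interval: (x̄₁ - x̄₂) ± E = 3 ± 4.7781 = (-1.7781, 7.7781)

Rounded to 2 decimal places:

(-1.78, 7.78)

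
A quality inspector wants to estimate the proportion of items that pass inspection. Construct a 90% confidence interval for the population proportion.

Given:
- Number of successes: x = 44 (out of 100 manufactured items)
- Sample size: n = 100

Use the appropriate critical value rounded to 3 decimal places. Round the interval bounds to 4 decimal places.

Sample proportion: p̂ = 44/100 = 0.440000

Check conditions for normal approximation:
  np̂ = 44 ≥ 10 ✓
  n(1-p̂) = 56 ≥ 10 ✓

The sample is large enough, so use a z-interval (normal approximation) for the proportion.

For 90% confidence, z* = 1.645 (from standard normal table)

Standard error: SE = √(p̂(1-p̂)/n) = √(0.440000×0.560000/100) = 0.04963869

Margin of error: E = z* × SE = 1.645 × 0.04963869 = 0.081656

Z-interval: p̂ ± E = 0.440000 ± 0.081656 = (0.358344, 0.521656)

Rounded to 4 decimal places:

(0.3583, 0.5217)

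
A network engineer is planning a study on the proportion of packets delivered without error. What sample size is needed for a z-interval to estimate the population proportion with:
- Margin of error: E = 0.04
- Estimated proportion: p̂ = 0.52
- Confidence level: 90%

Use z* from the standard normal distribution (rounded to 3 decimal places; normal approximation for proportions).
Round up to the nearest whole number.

Using z* for proportion z-interval (normal approximation).

For 90% confidence, z* = 1.645 (from standard normal table)

Sample size formula for proportion z-interval: n = z*²p̂(1-p̂)/E²

n = 1.645² × 0.52 × 0.48 / 0.04²
  = 2.706025 × 0.2496 / 0.0016
  = 422.1399

Round up to the nearest whole number: n = 423

423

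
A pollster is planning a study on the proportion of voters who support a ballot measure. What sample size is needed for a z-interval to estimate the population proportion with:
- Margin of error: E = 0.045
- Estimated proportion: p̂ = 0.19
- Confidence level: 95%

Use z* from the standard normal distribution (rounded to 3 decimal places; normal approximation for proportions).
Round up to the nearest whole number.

Using z* for proportion z-interval (normal approximation).

For 95% confidence, z* = 1.96 (from standard normal table)

Sample size formula for proportion z-interval: n = z*²p̂(1-p̂)/E²

n = 1.96² × 0.19 × 0.81 / 0.045²
  = 3.8416 × 0.1539 / 0.002025
  = 291.9616

Round up to the nearest whole number: n = 292

292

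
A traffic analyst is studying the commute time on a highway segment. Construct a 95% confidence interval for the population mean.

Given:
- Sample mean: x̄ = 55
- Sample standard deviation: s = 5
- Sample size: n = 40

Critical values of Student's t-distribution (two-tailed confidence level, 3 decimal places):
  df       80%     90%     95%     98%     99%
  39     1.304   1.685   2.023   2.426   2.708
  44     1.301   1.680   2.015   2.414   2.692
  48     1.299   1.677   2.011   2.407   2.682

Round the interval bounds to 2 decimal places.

The population standard deviation σ is unknown (only the sample standard deviation s is given), so use a t-interval with df = n - 1 = 40 - 1 = 39.

For 95% confidence with df = 39, t* = 2.023 (from t-table)

Standard error: SE = s/√n = 5/√40 = 0.790569

Margin of error: E = t* × SE = 2.023 × 0.790569 = 1.5993

T-interval: x̄ ± E = 55 ± 1.5993 = (53.4007, 56.5993)

Rounded to 2 decimal places:

(53.40, 56.60)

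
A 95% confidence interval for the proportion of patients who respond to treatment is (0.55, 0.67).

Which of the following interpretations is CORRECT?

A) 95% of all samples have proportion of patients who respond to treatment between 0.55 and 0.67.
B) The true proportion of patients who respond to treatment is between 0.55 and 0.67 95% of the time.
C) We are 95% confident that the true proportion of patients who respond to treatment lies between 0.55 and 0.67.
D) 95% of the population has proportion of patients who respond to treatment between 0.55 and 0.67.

A confidence interval represents our confidence in the procedure, not a probability statement about the parameter.

Key concept: If we repeated this sampling process many times and computed a 95% CI each time, about 95% of those intervals would contain the true population parameter.

For this specific interval (0.55, 0.67):
- Midpoint (point estimate): 0.61
- Margin of error: 0.06

The correct interpretation is the one stating confidence that the true parameter lies in the interval — option C.

C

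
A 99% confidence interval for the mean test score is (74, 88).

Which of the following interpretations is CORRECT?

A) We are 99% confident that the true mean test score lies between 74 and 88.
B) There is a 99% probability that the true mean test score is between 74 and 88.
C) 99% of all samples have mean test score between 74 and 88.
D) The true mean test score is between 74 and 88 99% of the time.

A confidence interval represents our confidence in the procedure, not a probability statement about the parameter.

Key concept: If we repeated this sampling process many times and computed a 99% CI each time, about 99% of those intervals would contain the true population parameter.

For this specific interval (74, 88):
- Midpoint (point estimate): 81
- Margin of error: 7

The correct interpretation is the one stating confidence that the true parameter lies in the interval — option A.

A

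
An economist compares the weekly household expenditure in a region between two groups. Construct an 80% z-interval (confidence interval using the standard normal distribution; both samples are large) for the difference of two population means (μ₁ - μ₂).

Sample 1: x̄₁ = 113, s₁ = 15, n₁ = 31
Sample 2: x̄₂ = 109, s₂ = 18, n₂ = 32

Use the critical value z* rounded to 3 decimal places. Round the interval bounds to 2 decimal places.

Both samples are large (n₁ = 31 ≥ 30, n₂ = 32 ≥ 30), so a z-interval for the difference of means applies.

Point estimate: x̄₁ - x̄₂ = 113 - 109 = 4

Standard error: SE = √(s₁²/n₁ + s₂²/n₂)
= √(15²/31 + 18²/32)
= √(7.258065 + 10.125000)
= 4.169300

For 80% confidence, z* = 1.282 (from standard normal table)
Margin of error: E = z* × SE = 1.282 × 4.169300 = 5.3450

Z-interval: (x̄₁ - x̄₂) ± E = 4 ± 5.3450 = (-1.3450, 9.3450)

Rounded to 2 decimal places:

(-1.35, 9.35)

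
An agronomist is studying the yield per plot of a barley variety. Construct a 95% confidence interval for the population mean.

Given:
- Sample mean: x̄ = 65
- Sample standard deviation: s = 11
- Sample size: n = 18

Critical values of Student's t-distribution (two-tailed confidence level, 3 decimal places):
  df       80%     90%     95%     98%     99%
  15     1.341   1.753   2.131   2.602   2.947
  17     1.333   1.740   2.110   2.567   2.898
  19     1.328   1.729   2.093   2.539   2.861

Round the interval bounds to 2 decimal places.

The population standard deviation σ is unknown (only the sample standard deviation s is given), so use a t-interval with df = n - 1 = 18 - 1 = 17.

For 95% confidence with df = 17, t* = 2.110 (from t-table)

Standard error: SE = s/√n = 11/√18 = 2.592725

Margin of error: E = t* × SE = 2.110 × 2.592725 = 5.4706

T-interval: x̄ ± E = 65 ± 5.4706 = (59.5294, 70.4706)

Rounded to 2 decimal places:

(59.53, 70.47)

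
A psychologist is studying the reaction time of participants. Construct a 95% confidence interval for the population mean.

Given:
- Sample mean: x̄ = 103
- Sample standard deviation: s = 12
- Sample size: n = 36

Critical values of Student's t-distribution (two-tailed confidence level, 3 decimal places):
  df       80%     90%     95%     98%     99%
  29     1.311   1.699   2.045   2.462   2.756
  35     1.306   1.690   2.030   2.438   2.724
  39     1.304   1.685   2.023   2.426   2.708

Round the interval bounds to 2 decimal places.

The population standard deviation σ is unknown (only the sample standard deviation s is given), so use a t-interval with df = n - 1 = 36 - 1 = 35.

For 95% confidence with df = 35, t* = 2.030 (from t-table)

Standard error: SE = s/√n = 12/√36 = 2.000000

Margin of error: E = t* × SE = 2.030 × 2.000000 = 4.0600

T-interval: x̄ ± E = 103 ± 4.0600 = (98.9400, 107.0600)

Rounded to 2 decimal places:

(98.94, 107.06)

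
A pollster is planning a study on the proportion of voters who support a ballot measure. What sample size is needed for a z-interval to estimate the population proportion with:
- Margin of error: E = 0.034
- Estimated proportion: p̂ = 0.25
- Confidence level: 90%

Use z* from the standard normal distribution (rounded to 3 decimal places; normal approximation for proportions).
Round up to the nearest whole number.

Using z* for proportion z-interval (normal approximation).

For 90% confidence, z* = 1.645 (from standard normal table)

Sample size formula for proportion z-interval: n = z*²p̂(1-p̂)/E²

n = 1.645² × 0.25 × 0.75 / 0.034²
  = 2.706025 × 0.1875 / 0.001156
  = 438.9098

Round up to the nearest whole number: n = 439

439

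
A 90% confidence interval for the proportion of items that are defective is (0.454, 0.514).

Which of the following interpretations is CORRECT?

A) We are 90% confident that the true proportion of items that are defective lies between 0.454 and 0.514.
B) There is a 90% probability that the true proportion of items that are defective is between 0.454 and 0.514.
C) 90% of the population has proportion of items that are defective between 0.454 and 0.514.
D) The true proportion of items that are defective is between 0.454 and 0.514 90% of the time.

A confidence interval represents our confidence in the procedure, not a probability statement about the parameter.

Key concept: If we repeated this sampling process many times and computed a 90% CI each time, about 90% of those intervals would contain the true population parameter.

For this specific interval (0.454, 0.514):
- Midpoint (point estimate): 0.484
- Margin of error: 0.03

The correct interpretation is the one stating confidence that the true parameter lies in the interval — option A.

A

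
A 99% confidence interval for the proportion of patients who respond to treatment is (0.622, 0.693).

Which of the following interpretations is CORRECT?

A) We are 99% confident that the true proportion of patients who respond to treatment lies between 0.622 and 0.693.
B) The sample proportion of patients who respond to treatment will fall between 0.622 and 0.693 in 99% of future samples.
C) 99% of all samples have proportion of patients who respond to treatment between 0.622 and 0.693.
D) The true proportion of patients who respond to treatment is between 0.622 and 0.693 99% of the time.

A confidence interval represents our confidence in the procedure, not a probability statement about the parameter.

Key concept: If we repeated this sampling process many times and computed a 99% CI each time, about 99% of those intervals would contain the true population parameter.

For this specific interval (0.622, 0.693):
- Midpoint (point estimate): 0.6575
- Margin of error: 0.0355

The correct interpretation is the one stating confidence that the true parameter lies in the interval — option A.

A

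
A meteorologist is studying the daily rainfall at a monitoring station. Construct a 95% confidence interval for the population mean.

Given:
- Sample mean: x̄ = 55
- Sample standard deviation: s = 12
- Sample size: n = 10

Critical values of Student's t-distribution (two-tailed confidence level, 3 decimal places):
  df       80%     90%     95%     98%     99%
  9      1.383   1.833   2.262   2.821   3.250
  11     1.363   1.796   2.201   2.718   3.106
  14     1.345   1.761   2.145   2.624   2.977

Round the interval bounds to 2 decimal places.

The population standard deviation σ is unknown (only the sample standard deviation s is given), so use a t-interval with df = n - 1 = 10 - 1 = 9.

For 95% confidence with df = 9, t* = 2.262 (from t-table)

Standard error: SE = s/√n = 12/√10 = 3.794733

Margin of error: E = t* × SE = 2.262 × 3.794733 = 8.5837

T-interval: x̄ ± E = 55 ± 8.5837 = (46.4163, 63.5837)

Rounded to 2 decimal places:

(46.42, 63.58)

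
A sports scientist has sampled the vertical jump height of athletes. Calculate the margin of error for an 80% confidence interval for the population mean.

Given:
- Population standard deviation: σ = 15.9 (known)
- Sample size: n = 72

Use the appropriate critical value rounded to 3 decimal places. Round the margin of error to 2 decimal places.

The population standard deviation σ is known, so use the z-interval margin of error formula.

For 80% confidence, z* = 1.282 (from standard normal table)

Margin of error formula for z-interval: E = z* × σ/√n

E = 1.282 × 15.9/√72
  = 1.282 × 1.873833
  = 2.4023

Rounded to 2 decimal places:

2.40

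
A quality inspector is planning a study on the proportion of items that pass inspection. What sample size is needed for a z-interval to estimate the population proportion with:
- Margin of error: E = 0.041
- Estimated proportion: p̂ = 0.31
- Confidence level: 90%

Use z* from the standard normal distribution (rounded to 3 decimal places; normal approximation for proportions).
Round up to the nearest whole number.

Using z* for proportion z-interval (normal approximation).

For 90% confidence, z* = 1.645 (from standard normal table)

Sample size formula for proportion z-interval: n = z*²p̂(1-p̂)/E²

n = 1.645² × 0.31 × 0.69 / 0.041²
  = 2.706025 × 0.2139 / 0.001681
  = 344.3300

Round up to the nearest whole number: n = 345

345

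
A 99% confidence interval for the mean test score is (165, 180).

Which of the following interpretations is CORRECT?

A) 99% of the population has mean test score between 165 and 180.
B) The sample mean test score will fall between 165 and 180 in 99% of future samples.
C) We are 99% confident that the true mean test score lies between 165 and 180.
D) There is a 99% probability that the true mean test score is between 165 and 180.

A confidence interval represents our confidence in the procedure, not a probability statement about the parameter.

Key concept: If we repeated this sampling process many times and computed a 99% CI each time, about 99% of those intervals would contain the true population parameter.

For this specific interval (165, 180):
- Midpoint (point estimate): 172.5
- Margin of error: 7.5

The correct interpretation is the one stating confidence that the true parameter lies in the interval — option C.

C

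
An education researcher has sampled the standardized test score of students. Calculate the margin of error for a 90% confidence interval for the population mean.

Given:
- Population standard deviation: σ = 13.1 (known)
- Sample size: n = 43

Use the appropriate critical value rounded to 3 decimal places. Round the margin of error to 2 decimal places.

The population standard deviation σ is known, so use the z-interval margin of error formula.

For 90% confidence, z* = 1.645 (from standard normal table)

Margin of error formula for z-interval: E = z* × σ/√n

E = 1.645 × 13.1/√43
  = 1.645 × 1.997731
  = 3.2863

Rounded to 2 decimal places:

3.29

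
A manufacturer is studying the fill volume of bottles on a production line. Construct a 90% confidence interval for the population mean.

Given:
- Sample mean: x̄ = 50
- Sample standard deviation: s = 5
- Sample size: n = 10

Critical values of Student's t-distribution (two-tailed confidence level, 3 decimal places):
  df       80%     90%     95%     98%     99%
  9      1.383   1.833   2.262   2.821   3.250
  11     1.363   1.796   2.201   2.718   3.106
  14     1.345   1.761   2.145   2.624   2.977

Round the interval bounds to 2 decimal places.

The population standard deviation σ is unknown (only the sample standard deviation s is given), so use a t-interval with df = n - 1 = 10 - 1 = 9.

For 90% confidence with df = 9, t* = 1.833 (from t-table)

Standard error: SE = s/√n = 5/√10 = 1.581139

Margin of error: E = t* × SE = 1.833 × 1.581139 = 2.8982

T-interval: x̄ ± E = 50 ± 2.8982 = (47.1018, 52.8982)

Rounded to 2 decimal places:

(47.10, 52.90)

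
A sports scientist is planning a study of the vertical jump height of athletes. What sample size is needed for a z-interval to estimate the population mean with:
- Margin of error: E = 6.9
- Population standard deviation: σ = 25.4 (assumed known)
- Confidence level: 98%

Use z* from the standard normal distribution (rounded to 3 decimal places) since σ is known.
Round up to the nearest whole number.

Using z* since population σ is known (z-interval formula).

For 98% confidence, z* = 2.326 (from standard normal table)

Sample size formula for z-interval: n = (z*σ/E)²

n = (2.326 × 25.4 / 6.9)²
  = (8.562377)²
  = 73.3143

Round up to the nearest whole number: n = 74

74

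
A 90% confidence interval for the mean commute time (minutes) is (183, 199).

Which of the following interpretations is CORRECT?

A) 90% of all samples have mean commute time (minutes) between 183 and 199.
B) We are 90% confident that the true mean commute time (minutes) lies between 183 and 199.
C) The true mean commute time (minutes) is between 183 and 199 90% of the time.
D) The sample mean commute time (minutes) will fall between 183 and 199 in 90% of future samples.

A confidence interval represents our confidence in the procedure, not a probability statement about the parameter.

Key concept: If we repeated this sampling process many times and computed a 90% CI each time, about 90% of those intervals would contain the true population parameter.

For this specific interval (183, 199):
- Midpoint (point estimate): 191
- Margin of error: 8

The correct interpretation is the one stating confidence that the true parameter lies in the interval — option B.

B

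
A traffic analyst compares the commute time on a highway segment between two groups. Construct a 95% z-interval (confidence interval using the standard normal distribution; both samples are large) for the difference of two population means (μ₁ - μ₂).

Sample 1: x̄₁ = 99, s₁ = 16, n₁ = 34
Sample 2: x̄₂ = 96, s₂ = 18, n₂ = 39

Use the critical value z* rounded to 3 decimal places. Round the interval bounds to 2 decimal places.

Both samples are large (n₁ = 34 ≥ 30, n₂ = 39 ≥ 30), so a z-interval for the difference of means applies.

Point estimate: x̄₁ - x̄₂ = 99 - 96 = 3

Standard error: SE = √(s₁²/n₁ + s₂²/n₂)
= √(16²/34 + 18²/39)
= √(7.529412 + 8.307692)
= 3.979586

For 95% confidence, z* = 1.96 (from standard normal table)
Margin of error: E = z* × SE = 1.96 × 3.979586 = 7.8000

Z-interval: (x̄₁ - x̄₂) ± E = 3 ± 7.8000 = (-4.8000, 10.8000)

Rounded to 2 decimal places:

(-4.80, 10.80)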